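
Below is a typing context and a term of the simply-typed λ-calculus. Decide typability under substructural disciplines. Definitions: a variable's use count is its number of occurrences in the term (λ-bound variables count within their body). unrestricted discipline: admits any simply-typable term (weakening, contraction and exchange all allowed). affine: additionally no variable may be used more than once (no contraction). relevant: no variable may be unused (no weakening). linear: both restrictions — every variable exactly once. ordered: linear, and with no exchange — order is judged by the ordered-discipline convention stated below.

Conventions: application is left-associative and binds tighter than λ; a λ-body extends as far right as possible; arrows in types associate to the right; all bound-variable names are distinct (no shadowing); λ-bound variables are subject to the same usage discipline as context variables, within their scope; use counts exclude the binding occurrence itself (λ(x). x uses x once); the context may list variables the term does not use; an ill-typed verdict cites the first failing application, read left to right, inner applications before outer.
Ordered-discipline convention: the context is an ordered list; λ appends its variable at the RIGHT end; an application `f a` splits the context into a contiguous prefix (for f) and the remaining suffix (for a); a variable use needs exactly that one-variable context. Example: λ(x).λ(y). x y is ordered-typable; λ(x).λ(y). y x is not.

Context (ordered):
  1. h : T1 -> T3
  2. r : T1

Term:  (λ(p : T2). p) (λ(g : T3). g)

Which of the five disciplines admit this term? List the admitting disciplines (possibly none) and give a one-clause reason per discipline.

admitted by: none
counts: h: 0×; r: 0×; p [bound]: 1×; g [bound]: 1×
use order (left to right): p, g
typing: ill-typed: a function awaiting T2 gets T3 -> T3
ordered: ✗ — the type mismatch rejects it
linear: ✗ — not simply typable
affine: ✗ — fails simple typing
relevant: ✗ — a type mismatch blocks all five
unrestricted: ✗ — the type mismatch rejects it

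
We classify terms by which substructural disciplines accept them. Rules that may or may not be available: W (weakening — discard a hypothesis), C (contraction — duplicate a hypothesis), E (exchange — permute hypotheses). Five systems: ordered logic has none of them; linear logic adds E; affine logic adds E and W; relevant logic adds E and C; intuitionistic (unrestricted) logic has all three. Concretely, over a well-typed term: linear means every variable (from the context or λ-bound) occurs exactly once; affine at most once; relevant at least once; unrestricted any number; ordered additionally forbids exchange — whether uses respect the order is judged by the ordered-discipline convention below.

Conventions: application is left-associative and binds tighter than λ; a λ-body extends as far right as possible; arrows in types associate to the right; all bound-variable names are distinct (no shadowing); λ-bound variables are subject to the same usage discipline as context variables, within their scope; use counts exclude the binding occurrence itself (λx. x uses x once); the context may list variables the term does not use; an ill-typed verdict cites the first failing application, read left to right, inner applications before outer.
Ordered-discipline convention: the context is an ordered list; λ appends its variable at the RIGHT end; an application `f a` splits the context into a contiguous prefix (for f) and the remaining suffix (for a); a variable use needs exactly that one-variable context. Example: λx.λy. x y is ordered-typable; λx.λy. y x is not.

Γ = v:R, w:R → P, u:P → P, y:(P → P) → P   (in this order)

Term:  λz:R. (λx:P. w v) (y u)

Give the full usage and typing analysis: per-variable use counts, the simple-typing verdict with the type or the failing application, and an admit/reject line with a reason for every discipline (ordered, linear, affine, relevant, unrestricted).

usage: v: 1×; w: 1×; u: 1×; y: 1×; z (bound): 0×; x (bound): 0×
use order (left to right): w, v, y, u
typing: ✓ — R → P
ordered: ✗, z, x left unused
linear: ✗, z, x left unused
affine: ✓, none of v, w, u, y, z, x used more than once
relevant: ✗, z, x left unused
unrestricted: ✓, type-checks (R → P) and nothing is barred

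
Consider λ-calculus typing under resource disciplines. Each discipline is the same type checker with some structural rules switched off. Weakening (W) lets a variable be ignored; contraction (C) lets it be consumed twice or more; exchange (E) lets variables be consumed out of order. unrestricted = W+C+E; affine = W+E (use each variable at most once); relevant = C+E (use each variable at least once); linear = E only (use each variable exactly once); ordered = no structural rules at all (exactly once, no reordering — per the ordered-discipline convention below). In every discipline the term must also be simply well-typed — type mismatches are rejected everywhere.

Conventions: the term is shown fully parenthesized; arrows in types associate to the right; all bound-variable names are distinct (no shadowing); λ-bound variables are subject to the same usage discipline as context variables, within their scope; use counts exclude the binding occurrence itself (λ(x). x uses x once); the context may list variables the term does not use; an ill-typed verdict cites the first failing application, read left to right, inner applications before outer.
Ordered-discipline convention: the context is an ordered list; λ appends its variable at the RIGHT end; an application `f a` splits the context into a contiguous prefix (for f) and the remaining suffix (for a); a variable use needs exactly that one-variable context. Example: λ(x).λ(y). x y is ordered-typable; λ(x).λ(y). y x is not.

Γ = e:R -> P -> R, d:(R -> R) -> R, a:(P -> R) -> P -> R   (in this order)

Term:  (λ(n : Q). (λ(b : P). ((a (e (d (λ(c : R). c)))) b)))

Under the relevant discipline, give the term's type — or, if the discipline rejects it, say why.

not well-typed under relevant — unused: n — weakening required
variable uses: e=1; d=1; a=1; n [bound]=0; b [bound]=1; c [bound]=1
order of uses: a, e, d, c, b
typing: the term checks, with type Q -> P -> R
summary: ordered ✗ · linear ✗ · affine ✓ · relevant ✗ · unrestricted ✓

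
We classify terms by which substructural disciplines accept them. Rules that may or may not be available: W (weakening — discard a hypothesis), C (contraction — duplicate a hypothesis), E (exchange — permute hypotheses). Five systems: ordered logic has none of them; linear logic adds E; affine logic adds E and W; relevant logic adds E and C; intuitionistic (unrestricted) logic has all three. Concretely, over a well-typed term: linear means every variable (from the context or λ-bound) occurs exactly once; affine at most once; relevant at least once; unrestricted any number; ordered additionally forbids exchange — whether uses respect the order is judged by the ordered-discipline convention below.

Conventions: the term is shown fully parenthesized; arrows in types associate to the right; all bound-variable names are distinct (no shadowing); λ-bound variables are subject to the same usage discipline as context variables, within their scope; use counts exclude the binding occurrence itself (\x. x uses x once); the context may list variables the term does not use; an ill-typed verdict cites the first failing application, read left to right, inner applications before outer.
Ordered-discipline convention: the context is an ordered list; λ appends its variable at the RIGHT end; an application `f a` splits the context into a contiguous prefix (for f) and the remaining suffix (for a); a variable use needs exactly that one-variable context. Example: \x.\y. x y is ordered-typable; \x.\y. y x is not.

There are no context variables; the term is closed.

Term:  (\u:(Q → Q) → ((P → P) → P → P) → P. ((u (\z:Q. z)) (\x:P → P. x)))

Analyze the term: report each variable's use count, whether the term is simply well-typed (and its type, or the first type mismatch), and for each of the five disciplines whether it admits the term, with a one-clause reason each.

usage: u [bound]: 1×; z [bound]: 1×; x [bound]: 1×
order of uses: u, z, x
typing: well-typed at ((Q → Q) → ((P → P) → P → P) → P) → P
ordered: ✓ — one use each (u, z, x); ordered split holds
linear: ✓ — each of u, z, x used exactly once
affine: ✓ — none of u, z, x used more than once
relevant: ✓ — every one of u, z, x appears
unrestricted: ✓ — typability at ((Q → Q) → ((P → P) → P → P) → P) → P is all that's needed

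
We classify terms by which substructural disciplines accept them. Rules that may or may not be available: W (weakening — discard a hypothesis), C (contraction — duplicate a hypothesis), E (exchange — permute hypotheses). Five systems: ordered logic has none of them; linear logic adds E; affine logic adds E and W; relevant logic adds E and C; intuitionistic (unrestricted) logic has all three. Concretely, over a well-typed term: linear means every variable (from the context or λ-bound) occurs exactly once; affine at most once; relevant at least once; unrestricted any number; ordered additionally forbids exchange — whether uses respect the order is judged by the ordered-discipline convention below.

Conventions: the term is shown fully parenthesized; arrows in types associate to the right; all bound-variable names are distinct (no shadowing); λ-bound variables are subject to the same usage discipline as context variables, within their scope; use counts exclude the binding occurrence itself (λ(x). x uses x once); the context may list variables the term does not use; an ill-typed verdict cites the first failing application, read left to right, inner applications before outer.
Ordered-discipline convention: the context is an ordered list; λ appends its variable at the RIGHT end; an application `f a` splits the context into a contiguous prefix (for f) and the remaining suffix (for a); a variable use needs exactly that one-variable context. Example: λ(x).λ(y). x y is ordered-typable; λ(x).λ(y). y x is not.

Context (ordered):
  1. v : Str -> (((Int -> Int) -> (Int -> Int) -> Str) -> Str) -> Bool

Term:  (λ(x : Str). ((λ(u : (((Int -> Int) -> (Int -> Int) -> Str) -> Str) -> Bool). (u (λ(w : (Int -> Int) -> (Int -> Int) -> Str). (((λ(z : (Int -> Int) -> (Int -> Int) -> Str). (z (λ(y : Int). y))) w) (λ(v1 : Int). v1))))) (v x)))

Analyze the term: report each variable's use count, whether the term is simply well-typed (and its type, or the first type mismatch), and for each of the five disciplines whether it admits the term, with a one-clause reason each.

variable uses: v: 1×; x (λ-bound): 1×; u (λ-bound): 1×; w (λ-bound): 1×; z (λ-bound): 1×; y (λ-bound): 1×; v1 (λ-bound): 1×
left-to-right use order: u, z, y, w, v1, v, x
typing: well-typed — term : Str -> Bool
ordered: ✓ — v, x, u, w, z, y, v1: once each, no exchange needed
linear: ✓ — exactly-once usage across v, x, u, w, z, y, v1
affine: ✓ — v, x, u, w, z, y, v1: no repeats, contraction unneeded
relevant: ✓ — every one of v, x, u, w, z, y, v1 appears
unrestricted: ✓ — type-checks (Str -> Bool) and nothing is barred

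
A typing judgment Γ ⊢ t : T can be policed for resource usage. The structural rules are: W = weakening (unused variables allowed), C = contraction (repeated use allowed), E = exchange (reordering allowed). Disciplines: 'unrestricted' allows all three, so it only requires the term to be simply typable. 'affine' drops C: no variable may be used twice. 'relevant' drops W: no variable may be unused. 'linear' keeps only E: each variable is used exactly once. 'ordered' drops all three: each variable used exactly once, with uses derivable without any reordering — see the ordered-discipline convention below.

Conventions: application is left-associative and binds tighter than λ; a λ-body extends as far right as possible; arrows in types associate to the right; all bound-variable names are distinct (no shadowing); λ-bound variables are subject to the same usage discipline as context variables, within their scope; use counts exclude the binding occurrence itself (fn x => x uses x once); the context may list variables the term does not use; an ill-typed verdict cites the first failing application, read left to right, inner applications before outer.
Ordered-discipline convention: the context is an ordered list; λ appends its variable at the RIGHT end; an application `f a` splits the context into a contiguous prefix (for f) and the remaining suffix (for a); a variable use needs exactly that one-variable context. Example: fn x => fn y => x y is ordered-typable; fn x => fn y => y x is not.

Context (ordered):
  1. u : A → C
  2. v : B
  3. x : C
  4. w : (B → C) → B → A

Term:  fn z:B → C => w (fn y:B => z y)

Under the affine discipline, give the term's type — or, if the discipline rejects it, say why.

term : (B → C) → B → A
counts: u: 0×, v: 0×, x: 0×, w: 1×, z [bound]: 1×, y [bound]: 1×
left-to-right use order: w, z, y
typing: well-typed — term : (B → C) → B → A
summary: ordered ✗ | linear ✗ | affine ✓ | relevant ✗ | unrestricted ✓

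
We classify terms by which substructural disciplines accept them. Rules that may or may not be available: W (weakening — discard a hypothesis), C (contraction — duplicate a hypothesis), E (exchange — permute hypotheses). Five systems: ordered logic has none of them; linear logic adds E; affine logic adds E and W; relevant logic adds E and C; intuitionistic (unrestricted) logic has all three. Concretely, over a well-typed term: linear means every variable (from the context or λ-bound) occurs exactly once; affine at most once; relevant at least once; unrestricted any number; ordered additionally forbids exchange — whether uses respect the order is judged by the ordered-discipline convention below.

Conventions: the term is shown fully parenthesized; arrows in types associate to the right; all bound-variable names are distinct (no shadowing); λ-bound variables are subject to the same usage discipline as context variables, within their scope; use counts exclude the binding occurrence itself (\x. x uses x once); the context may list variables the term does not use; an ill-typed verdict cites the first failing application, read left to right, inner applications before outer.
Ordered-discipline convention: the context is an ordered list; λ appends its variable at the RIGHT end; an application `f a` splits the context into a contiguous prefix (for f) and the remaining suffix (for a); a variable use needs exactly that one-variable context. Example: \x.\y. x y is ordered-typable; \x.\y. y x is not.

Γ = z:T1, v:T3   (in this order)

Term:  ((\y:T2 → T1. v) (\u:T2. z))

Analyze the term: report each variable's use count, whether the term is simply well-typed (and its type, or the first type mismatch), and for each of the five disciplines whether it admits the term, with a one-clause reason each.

variable uses: z: 1, v: 1, y [bound]: 0, u [bound]: 0
order of uses: v, z
typing: well-typed at T3
ordered: ✗ — y, u never used (weakening)
linear: ✗ — y, u never used (weakening)
affine: ✓ — none of z, v, y, u used more than once
relevant: ✗ — y, u never used (weakening)
unrestricted: ✓ — simply typable at T3; W, C, E all held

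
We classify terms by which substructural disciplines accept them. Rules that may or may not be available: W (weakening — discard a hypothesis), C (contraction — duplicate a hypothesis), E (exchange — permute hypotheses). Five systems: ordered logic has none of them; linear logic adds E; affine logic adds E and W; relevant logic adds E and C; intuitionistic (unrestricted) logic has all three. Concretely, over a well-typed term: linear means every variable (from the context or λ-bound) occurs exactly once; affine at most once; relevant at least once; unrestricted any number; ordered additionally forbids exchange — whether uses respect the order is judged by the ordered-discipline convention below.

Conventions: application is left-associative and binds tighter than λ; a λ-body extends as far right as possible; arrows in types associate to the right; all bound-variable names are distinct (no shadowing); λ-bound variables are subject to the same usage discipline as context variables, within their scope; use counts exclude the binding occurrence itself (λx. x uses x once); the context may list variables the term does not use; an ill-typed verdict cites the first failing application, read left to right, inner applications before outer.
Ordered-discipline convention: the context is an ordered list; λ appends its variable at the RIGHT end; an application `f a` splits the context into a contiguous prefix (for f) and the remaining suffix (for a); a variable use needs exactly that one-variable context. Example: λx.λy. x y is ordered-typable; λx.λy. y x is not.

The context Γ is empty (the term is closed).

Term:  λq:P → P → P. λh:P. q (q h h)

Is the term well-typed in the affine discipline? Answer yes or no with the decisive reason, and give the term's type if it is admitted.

no — repeated use of q ×2, h ×2
usage: q [bound]=2, h [bound]=2
use order (left to right): q, q, h, h
typing: ✓ — (P → P → P) → P → P → P
across the five disciplines: ordered ✗, linear ✗, affine ✗, relevant ✓, unrestricted ✓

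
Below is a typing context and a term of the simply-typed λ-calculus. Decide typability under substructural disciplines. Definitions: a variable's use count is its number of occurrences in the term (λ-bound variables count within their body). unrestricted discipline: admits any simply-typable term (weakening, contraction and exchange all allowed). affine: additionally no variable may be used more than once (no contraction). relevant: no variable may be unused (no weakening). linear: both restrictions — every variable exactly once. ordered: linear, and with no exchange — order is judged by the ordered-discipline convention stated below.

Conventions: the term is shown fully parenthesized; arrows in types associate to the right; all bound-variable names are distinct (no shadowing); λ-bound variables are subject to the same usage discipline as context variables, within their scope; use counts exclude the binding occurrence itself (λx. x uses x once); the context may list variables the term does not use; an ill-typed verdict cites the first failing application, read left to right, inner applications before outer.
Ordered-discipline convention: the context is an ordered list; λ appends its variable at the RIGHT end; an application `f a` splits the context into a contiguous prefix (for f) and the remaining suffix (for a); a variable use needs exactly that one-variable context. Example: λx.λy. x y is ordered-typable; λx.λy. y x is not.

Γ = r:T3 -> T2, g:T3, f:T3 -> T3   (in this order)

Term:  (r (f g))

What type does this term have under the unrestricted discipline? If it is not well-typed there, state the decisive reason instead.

term : T2
variable uses: r=1, g=1, f=1
uses in reading order: r, f, g
typing: well-typed — term : T2
across the five disciplines: ordered ✗ · linear ✓ · affine ✓ · relevant ✓ · unrestricted ✓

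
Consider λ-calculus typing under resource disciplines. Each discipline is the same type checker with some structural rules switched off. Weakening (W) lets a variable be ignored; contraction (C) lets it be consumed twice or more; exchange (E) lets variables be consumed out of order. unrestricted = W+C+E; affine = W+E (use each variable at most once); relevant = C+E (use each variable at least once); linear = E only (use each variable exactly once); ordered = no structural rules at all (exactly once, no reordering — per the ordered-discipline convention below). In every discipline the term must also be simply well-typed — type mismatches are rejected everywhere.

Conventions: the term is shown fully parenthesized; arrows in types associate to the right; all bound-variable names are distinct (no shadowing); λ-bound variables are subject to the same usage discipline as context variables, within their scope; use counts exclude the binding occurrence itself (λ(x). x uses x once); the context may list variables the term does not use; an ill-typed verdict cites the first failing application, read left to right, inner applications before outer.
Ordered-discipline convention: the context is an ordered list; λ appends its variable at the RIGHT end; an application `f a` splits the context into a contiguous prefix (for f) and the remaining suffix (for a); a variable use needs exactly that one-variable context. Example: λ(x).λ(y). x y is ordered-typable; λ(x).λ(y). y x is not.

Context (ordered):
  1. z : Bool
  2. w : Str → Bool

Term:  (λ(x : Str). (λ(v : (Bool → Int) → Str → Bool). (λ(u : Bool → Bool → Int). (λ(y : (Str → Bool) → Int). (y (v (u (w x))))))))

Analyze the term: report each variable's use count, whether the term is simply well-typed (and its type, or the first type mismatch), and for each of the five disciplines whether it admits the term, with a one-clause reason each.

variable uses: z ×0; w ×1; x (λ-bound) ×1; v (λ-bound) ×1; u (λ-bound) ×1; y (λ-bound) ×1
use order (left to right): y, v, u, w, x
typing: ✓ — Str → ((Bool → Int) → Str → Bool) → (Bool → Bool → Int) → ((Str → Bool) → Int) → Int
ordered: ✗, z left unused
linear: ✗, z left unused
affine: ✓, no duplicate uses among z, w, x, v, u, y
relevant: ✗, z left unused
unrestricted: ✓, well-typed at Str → ((Bool → Int) → Str → Bool) → (Bool → Bool → Int) → ((Str → Bool) → Int) → Int; no restrictions here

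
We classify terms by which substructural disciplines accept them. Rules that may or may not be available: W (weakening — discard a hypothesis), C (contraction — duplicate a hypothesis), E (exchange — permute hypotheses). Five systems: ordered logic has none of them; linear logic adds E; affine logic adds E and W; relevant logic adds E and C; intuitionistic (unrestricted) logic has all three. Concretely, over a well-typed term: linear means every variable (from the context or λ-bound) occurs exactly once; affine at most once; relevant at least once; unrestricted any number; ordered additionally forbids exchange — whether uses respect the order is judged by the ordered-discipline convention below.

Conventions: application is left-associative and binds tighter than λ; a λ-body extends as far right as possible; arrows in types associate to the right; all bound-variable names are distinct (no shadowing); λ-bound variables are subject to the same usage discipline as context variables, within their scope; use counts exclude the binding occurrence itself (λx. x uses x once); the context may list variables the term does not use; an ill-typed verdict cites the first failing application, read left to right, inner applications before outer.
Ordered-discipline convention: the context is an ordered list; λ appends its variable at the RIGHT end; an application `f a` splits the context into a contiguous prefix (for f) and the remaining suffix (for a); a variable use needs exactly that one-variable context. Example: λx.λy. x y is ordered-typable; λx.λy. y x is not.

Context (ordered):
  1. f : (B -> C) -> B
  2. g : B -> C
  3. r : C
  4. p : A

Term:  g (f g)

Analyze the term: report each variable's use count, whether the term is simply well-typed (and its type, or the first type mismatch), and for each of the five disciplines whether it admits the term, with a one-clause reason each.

variable uses: f: 1; g: 2; r: 0; p: 0
use order (left to right): g, f, g
typing: the term checks, with type C
ordered ✗ (needs contraction — g ×2; r, p left unused)
linear ✗ (needs contraction — g ×2; r, p left unused)
affine ✗ (needs contraction — g ×2)
relevant ✗ (r, p left unused)
unrestricted ✓ (simply typable at C; W, C, E all held)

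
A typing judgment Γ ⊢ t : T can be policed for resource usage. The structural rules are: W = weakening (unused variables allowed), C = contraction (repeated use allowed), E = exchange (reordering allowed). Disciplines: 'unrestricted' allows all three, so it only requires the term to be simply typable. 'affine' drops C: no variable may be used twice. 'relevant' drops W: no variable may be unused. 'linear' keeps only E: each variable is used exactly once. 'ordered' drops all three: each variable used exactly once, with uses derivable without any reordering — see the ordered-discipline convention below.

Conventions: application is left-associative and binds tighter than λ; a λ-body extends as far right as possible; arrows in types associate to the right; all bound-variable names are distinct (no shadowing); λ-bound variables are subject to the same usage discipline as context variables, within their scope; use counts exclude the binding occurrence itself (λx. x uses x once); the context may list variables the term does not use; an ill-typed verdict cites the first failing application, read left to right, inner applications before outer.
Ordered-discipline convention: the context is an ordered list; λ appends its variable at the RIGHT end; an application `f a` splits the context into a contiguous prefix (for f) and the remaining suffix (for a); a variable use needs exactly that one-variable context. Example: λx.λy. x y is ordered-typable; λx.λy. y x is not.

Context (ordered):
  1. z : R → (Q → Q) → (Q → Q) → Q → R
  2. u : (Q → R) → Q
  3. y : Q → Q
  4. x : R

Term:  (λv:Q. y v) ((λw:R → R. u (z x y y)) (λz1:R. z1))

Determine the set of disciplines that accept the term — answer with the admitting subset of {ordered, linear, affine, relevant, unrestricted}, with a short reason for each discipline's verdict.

admitting disciplines: unrestricted
usage: z: 1; u: 1; y: 3; x: 1; v (λ-bound): 1; w (λ-bound): 0; z1 (λ-bound): 1
left-to-right use order: y, v, u, z, x, y, y, z1
typing: well-typed at Q
ordered: ✗ — uses contraction: y ×3; w left unused
linear: ✗ — uses contraction: y ×3; w left unused
affine: ✗ — uses contraction: y ×3
relevant: ✗ — w left unused
unrestricted: ✓ — type-checks (Q) and nothing is barred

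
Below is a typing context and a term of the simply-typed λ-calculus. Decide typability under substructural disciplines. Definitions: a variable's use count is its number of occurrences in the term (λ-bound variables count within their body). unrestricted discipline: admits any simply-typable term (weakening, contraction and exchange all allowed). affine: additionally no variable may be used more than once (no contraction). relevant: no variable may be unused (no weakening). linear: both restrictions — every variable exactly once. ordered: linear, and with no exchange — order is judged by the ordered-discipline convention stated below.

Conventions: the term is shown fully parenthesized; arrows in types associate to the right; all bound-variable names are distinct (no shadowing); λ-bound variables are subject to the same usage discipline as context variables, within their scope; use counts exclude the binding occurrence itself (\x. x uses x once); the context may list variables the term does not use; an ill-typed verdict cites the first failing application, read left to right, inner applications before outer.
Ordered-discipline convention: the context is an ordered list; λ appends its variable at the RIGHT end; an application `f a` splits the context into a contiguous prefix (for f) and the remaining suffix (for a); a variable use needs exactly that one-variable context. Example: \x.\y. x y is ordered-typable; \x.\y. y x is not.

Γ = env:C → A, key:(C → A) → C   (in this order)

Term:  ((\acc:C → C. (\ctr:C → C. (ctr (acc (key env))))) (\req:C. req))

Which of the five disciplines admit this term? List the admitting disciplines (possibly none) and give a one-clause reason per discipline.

admitting disciplines: linear, affine, relevant, unrestricted
counts: env: 1, key: 1, acc (λ-bound): 1, ctr (λ-bound): 1, req (λ-bound): 1
order of uses: ctr, acc, key, env, req
typing: ✓ — (C → C) → C
ordered: ✗ — no contiguous prefix/suffix split fits ctr, acc, key, env, req
linear: ✓ — each of env, key, acc, ctr, req used exactly once
affine: ✓ — no duplicate uses among env, key, acc, ctr, req
relevant: ✓ — every one of env, key, acc, ctr, req appears
unrestricted: ✓ — type-checks ((C → C) → C) and nothing is barred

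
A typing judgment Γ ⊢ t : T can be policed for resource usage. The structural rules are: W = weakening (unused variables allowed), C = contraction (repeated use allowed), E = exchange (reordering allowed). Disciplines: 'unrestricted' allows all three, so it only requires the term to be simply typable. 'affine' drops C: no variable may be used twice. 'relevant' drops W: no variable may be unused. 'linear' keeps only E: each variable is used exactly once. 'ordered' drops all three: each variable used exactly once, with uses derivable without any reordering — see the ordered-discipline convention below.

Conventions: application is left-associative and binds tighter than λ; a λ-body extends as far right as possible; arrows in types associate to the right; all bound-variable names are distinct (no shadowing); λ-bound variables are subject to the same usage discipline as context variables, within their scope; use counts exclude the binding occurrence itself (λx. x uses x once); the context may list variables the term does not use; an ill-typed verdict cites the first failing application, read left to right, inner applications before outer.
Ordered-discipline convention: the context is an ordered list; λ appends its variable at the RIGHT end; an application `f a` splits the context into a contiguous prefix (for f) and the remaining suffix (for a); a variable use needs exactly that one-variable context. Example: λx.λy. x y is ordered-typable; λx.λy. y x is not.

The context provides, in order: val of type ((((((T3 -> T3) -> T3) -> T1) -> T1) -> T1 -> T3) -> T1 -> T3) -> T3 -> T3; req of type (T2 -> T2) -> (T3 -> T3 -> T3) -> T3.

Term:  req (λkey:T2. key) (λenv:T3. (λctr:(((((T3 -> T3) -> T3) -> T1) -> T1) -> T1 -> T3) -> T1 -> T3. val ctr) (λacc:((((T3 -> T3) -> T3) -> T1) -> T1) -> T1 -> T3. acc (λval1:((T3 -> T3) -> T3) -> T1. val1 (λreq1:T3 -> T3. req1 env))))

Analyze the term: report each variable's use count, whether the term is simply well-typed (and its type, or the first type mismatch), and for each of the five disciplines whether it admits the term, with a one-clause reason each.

counts: val: 1×; req: 1×; key [bound]: 1×; env [bound]: 1×; ctr [bound]: 1×; acc [bound]: 1×; val1 [bound]: 1×; req1 [bound]: 1×
left-to-right use order: req, key, val, ctr, acc, val1, req1, env
typing: the term checks, with type T3
ordered: ✗, no ordered split (uses run req, key, val, ctr, acc, val1, req1, env)
linear: ✓, val, req, key, env, ctr, acc, val1, req1: one use apiece
affine: ✓, none of val, req, key, env, ctr, acc, val1, req1 used more than once
relevant: ✓, at least one use each (val, req, key, env, ctr, acc, val1, req1)
unrestricted: ✓, type-checks (T3) and nothing is barred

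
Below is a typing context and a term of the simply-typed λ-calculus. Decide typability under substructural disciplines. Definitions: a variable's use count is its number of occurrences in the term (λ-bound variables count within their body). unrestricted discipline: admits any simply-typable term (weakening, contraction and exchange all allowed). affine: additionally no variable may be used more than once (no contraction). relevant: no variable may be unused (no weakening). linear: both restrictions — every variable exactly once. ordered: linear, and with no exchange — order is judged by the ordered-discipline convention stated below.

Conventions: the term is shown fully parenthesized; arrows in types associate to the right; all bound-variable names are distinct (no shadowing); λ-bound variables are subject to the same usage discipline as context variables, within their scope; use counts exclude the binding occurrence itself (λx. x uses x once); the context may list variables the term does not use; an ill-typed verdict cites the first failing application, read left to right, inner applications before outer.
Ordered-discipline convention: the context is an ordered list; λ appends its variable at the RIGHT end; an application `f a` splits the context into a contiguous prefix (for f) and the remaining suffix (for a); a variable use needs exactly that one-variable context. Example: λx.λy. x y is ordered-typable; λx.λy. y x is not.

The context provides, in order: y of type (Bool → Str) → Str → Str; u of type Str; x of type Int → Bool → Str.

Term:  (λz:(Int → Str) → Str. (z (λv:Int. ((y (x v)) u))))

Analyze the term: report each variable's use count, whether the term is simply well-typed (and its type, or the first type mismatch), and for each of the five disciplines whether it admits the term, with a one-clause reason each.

usage: y: 1, u: 1, x: 1, z [bound]: 1, v [bound]: 1
order of uses: z, y, x, v, u
typing: the term checks, with type ((Int → Str) → Str) → Str
ordered: ✗, no contiguous prefix/suffix split fits z, y, x, v, u
linear: ✓, y, u, x, z, v: one use apiece
affine: ✓, y, u, x, z, v: no repeats, contraction unneeded
relevant: ✓, at least one use each (y, u, x, z, v)
unrestricted: ✓, well-typed at ((Int → Str) → Str) → Str; no restrictions here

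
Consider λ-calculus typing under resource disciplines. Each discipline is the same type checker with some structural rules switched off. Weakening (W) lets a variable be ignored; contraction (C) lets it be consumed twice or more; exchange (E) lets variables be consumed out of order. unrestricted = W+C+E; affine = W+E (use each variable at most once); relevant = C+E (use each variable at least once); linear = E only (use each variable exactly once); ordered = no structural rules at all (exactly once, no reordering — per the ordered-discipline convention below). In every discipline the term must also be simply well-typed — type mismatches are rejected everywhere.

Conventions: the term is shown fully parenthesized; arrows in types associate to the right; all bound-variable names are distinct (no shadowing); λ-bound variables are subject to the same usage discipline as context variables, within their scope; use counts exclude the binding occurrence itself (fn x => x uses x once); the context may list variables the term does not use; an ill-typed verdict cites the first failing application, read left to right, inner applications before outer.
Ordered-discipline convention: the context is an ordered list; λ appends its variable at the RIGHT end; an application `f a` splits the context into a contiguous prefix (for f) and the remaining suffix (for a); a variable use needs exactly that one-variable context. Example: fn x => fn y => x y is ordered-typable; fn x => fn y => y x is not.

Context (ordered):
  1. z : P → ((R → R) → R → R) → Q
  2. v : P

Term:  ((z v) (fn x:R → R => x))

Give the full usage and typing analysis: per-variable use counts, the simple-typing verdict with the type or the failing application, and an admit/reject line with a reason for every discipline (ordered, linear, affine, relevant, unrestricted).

counts: z=1; v=1; x [bound]=1
uses in reading order: z, v, x
typing: ✓ — Q
ordered: ✓ — z, v, x once each; derivable with no W/C/E
linear: ✓ — each of z, v, x used exactly once
affine: ✓ — at most one use each (z, v, x)
relevant: ✓ — every one of z, v, x appears
unrestricted: ✓ — simply typable at Q; W, C, E all held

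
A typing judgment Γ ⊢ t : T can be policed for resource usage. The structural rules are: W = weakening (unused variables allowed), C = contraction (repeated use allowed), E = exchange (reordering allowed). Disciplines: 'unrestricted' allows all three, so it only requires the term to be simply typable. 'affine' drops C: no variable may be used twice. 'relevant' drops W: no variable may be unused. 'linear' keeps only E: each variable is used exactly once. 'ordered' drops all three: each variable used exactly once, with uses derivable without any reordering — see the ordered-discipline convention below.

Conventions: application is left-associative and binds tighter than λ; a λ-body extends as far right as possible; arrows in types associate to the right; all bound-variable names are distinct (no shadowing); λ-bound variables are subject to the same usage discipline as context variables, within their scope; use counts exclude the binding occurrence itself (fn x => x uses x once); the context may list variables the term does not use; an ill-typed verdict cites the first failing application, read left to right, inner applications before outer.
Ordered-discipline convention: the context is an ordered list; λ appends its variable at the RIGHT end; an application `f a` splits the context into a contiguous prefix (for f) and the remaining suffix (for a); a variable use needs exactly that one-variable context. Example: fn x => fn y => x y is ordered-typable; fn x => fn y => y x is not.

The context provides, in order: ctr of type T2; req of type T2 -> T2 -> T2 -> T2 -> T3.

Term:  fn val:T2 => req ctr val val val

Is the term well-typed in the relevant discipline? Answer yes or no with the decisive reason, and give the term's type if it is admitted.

yes — at least one use each (ctr, req, val); term : T2 -> T3
variable uses: ctr=1; req=1; val (λ-bound)=3
left-to-right use order: req, ctr, val, val, val
typing: ✓ — T2 -> T3
all disciplines: ordered ✗ · linear ✗ · affine ✗ · relevant ✓ · unrestricted ✓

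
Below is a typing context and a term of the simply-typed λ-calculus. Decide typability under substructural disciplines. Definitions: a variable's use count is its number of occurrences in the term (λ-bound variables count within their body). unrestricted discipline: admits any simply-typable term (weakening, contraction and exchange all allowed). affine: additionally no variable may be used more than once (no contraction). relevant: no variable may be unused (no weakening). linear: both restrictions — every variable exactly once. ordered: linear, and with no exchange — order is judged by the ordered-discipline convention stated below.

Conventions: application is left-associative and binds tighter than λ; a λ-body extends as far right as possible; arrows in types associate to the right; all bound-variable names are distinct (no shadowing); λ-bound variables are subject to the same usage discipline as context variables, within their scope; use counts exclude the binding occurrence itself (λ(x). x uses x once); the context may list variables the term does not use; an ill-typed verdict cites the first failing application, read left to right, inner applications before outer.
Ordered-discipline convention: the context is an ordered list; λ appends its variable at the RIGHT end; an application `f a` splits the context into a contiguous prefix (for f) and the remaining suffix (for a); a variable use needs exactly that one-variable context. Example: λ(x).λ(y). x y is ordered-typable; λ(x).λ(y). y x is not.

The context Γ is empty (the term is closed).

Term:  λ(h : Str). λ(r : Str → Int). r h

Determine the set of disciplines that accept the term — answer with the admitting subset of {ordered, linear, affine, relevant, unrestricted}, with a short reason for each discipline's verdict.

admitting disciplines: linear, affine, relevant, unrestricted
usage: h [bound]: 1, r [bound]: 1
left-to-right use order: r, h
typing: well-typed — term : Str → (Str → Int) → Int
ordered ✗ (no ordered split (uses run r, h))
linear ✓ (each of h, r used exactly once)
affine ✓ (at most one use each (h, r))
relevant ✓ (h, r: all used, weakening unneeded)
unrestricted ✓ (type-checks (Str → (Str → Int) → Int) and nothing is barred)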